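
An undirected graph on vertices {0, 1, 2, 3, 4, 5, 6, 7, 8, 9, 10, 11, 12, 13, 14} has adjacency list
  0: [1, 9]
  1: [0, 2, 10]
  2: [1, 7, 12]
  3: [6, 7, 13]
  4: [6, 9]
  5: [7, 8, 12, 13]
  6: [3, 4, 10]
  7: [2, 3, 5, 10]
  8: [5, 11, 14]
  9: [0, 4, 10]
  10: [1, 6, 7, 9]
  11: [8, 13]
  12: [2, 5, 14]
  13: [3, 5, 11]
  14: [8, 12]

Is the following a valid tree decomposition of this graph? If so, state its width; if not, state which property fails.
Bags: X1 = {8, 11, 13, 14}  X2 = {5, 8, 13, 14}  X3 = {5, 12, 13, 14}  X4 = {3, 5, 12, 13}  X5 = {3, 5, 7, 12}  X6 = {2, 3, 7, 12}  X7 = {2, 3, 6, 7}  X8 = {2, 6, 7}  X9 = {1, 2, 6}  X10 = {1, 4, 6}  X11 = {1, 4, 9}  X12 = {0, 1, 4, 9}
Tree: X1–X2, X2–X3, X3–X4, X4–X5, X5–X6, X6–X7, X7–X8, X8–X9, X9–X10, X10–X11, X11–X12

A tree decomposition must satisfy three properties: every vertex lies in some bag; for every edge, both endpoints lie together in some bag; and for every vertex, the bags containing it form a connected subtree. Here vertex 10 appears in no bag, so the decomposition is invalid.

No — vertex 10 appears in no bag.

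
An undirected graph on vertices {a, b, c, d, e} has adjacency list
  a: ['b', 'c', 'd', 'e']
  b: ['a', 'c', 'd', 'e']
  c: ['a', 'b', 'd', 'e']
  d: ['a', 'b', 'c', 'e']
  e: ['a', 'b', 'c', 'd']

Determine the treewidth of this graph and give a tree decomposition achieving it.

Treewidth 4.
Bags: B1 = {a, b, c, d, e}
Tree: (single bag)

A single bag containing all 5 vertices is trivially a valid decomposition of width 4. On the other hand G contains the 5-clique {a, b, c, d, e}. A clique must lie in a single bag of any decomposition, so no decomposition can have width below 4. Therefore the treewidth is 4.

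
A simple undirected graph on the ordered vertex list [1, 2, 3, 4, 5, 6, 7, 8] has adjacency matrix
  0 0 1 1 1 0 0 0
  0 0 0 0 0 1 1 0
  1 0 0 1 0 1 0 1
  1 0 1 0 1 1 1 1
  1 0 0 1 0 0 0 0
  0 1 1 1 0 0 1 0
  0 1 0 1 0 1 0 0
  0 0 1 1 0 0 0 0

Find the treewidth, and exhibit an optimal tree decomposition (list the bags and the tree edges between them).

The largest bag has 3 vertices, giving width 2; this decomposition certifies tw(G) ≤ 2. For the lower bound, the 3 vertices {2, 6, 7} are pairwise adjacent, and any tree decomposition puts a clique entirely inside one bag — forcing width ≥ 2. The upper and lower bounds meet at 2, so that is the treewidth.

Treewidth 2.
One such decomposition:
Bags: B1 = {3, 4, 8}  B2 = {3, 4, 6}  B3 = {1, 3, 4}  B4 = {4, 6, 7}  B5 = {2, 6, 7}  B6 = {1, 4, 5}
Tree: B1–B2, B2–B3, B2–B4, B4–B5, B3–B6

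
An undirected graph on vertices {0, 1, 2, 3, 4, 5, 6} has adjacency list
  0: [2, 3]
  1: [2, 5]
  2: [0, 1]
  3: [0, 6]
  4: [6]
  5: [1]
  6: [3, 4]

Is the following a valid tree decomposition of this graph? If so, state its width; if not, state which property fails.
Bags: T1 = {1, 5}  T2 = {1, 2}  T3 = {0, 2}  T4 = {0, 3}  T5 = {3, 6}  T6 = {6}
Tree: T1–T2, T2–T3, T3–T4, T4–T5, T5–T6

No — vertex 4 appears in no bag.

A tree decomposition must satisfy three properties: every vertex lies in some bag; for every edge, both endpoints lie together in some bag; and for every vertex, the bags containing it form a connected subtree. Here vertex 4 appears in no bag, so the decomposition is invalid.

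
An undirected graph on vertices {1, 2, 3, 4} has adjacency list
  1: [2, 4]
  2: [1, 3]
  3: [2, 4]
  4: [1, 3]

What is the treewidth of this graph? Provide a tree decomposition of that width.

Treewidth 2.
One optimal decomposition is:
Bags: B1 = {2, 3, 4}  B2 = {1, 2, 4}
Tree: B1–B2

Every bag has size at most 3, so the width is 3 − 1 = 2 and tw(G) ≤ 2. Since 4–3–2–1–4 is a cycle in G, G is not acyclic. Forests are exactly the graphs of treewidth ≤ 1, so tw(G) ≥ 2. Combining the bounds, tw(G) = 2.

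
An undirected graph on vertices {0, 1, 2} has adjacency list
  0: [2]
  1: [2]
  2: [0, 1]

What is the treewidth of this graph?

A width-1 tree decomposition is:
Bags: B1 = {0, 2}  B2 = {1, 2}
Tree: B1–B2
Each bag holds 2 vertices, so the decomposition has width 1, which upper-bounds the treewidth. G has an edge, so its treewidth is at least 1. Therefore the treewidth is 1.

1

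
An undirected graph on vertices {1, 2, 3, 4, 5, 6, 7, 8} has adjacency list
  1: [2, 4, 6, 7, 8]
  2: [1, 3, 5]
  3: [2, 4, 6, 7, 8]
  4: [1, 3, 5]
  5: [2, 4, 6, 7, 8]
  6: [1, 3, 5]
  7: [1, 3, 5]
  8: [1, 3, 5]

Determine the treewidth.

A width-3 tree decomposition is:
Bags: B1 = {1, 3, 5, 6}  B2 = {1, 3, 5, 8}  B3 = {1, 2, 3, 5}  B4 = {1, 3, 4, 5}  B5 = {1, 3, 5, 7}
Tree: B1–B2, B2–B3, B3–B4, B4–B5
Each bag holds 4 vertices, so the decomposition has width 3, which upper-bounds the treewidth. For the lower bound: the 4 vertex sets {1,6}, {3,8}, {5}, {2} are disjoint, each induces a connected subgraph, and every pair is joined by at least one edge of G. Contracting each set to a single vertex therefore yields K_{4} as a minor, and since treewidth is minor-monotone, tw(G) ≥ tw(K_{4}) = 3. Hence tw(G) = 3 exactly.

3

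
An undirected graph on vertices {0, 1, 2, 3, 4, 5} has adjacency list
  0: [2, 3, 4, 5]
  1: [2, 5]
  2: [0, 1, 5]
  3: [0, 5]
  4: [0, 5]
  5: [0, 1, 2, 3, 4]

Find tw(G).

A width-2 tree decomposition is:
Bags: B1 = {1, 2, 5}  B2 = {0, 2, 5}  B3 = {0, 3, 5}  B4 = {0, 4, 5}
Tree: B1–B2, B2–B3, B2–B4
Each bag holds 3 vertices, so the decomposition has width 2, which upper-bounds the treewidth. Conversely, {0, 2, 5} is a clique of size 3, and the vertices of any clique must share a bag in every tree decomposition; so some bag has ≥ 3 vertices and tw(G) ≥ 2. Hence tw(G) = 2 exactly.

2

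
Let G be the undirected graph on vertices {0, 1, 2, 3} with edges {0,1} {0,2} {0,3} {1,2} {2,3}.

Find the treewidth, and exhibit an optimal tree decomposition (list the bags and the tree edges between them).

Each bag holds 3 vertices, so the decomposition has width 2, which upper-bounds the treewidth. Conversely, {0, 1, 2} is a clique of size 3, and the vertices of any clique must share a bag in every tree decomposition; so some bag has ≥ 3 vertices and tw(G) ≥ 2. Therefore the treewidth is 2.

Treewidth 2.
One such decomposition:
Bags: B1 = {0, 1, 2}  B2 = {0, 2, 3}
Tree: B1–B2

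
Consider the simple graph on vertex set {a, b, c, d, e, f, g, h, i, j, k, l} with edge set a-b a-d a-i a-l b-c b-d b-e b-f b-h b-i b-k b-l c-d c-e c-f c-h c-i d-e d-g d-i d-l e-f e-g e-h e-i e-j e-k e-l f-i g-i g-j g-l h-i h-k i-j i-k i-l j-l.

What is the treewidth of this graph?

4

A width-4 tree decomposition is:
Bags: B1 = {b, c, e, h, i}  B2 = {b, c, d, e, i}  B3 = {b, d, e, i, l}  B4 = {d, e, g, i, l}  B5 = {a, b, d, i, l}  B6 = {e, g, i, j, l}  B7 = {b, e, h, i, k}  B8 = {b, c, e, f, i}
Tree: B1–B2, B2–B3, B3–B4, B3–B5, B4–B6, B1–B7, B1–B8
The largest bag has 5 vertices, giving width 4; this decomposition certifies tw(G) ≤ 4. For the lower bound, the 5 vertices {d, e, g, i, l} are pairwise adjacent, and any tree decomposition puts a clique entirely inside one bag — forcing width ≥ 4. The upper and lower bounds meet at 4, so that is the treewidth.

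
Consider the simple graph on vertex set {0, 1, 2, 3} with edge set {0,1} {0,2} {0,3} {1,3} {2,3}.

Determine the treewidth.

2

A width-2 tree decomposition is:
Bags: B1 = {0, 2, 3}  B2 = {0, 1, 3}
Tree: B1–B2
Each bag holds 3 vertices, so the decomposition has width 2, which upper-bounds the treewidth. For the lower bound, the 3 vertices {0, 1, 3} are pairwise adjacent, and any tree decomposition puts a clique entirely inside one bag — forcing width ≥ 2. Therefore the treewidth is 2.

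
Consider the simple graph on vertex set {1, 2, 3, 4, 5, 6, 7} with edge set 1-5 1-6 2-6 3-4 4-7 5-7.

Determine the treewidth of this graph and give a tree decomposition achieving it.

Treewidth 1.
One such decomposition:
Bags: B1 = {2, 6}  B2 = {1, 6}  B3 = {1, 5}  B4 = {5, 7}  B5 = {4, 7}  B6 = {3, 4}
Tree: B1–B2, B2–B3, B3–B4, B4–B5, B5–B6

The largest bag has 2 vertices, giving width 1; this decomposition certifies tw(G) ≤ 1. G has an edge, so its treewidth is at least 1. Hence tw(G) = 1 exactly.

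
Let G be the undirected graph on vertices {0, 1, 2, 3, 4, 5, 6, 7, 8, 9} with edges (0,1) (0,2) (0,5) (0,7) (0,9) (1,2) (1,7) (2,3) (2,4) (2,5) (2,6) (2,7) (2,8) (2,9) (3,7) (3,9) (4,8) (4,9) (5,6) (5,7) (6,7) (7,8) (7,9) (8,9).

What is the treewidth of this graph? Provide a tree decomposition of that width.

Treewidth 3.
One optimal decomposition is:
Bags: B1 = {2, 3, 7, 9}  B2 = {2, 7, 8, 9}  B3 = {0, 2, 7, 9}  B4 = {0, 1, 2, 7}  B5 = {2, 4, 8, 9}  B6 = {0, 2, 5, 7}  B7 = {2, 5, 6, 7}
Tree: B1–B2, B2–B3, B3–B4, B2–B5, B3–B6, B6–B7

Each bag holds 4 vertices, so the decomposition has width 3, which upper-bounds the treewidth. Conversely, {2, 4, 8, 9} is a clique of size 4, and the vertices of any clique must share a bag in every tree decomposition; so some bag has ≥ 4 vertices and tw(G) ≥ 3. Therefore the treewidth is 3.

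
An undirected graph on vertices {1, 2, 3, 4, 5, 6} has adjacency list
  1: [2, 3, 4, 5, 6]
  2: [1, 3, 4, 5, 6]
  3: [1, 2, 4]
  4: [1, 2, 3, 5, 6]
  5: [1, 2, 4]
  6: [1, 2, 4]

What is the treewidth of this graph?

3

A width-3 tree decomposition is:
Bags: B1 = {1, 2, 3, 4}  B2 = {1, 2, 4, 6}  B3 = {1, 2, 4, 5}
Tree: B1–B2, B1–B3
Every bag has size at most 4, so the width is 4 − 1 = 3 and tw(G) ≤ 3. Conversely, {1, 2, 3, 4} is a clique of size 4, and the vertices of any clique must share a bag in every tree decomposition; so some bag has ≥ 4 vertices and tw(G) ≥ 3. The upper and lower bounds meet at 3, so that is the treewidth.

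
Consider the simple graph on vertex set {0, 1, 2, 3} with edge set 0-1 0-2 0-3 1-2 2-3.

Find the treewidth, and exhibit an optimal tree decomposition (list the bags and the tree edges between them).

Treewidth 2.
One optimal decomposition is:
Bags: B1 = {0, 2, 3}  B2 = {0, 1, 2}
Tree: B1–B2

Each bag holds 3 vertices, so the decomposition has width 2, which upper-bounds the treewidth. Conversely, {0, 1, 2} is a clique of size 3, and the vertices of any clique must share a bag in every tree decomposition; so some bag has ≥ 3 vertices and tw(G) ≥ 2. Hence tw(G) = 2 exactly.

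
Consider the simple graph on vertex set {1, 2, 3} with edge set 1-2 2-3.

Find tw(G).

1

A width-1 tree decomposition is:
Bags: B1 = {1, 2}  B2 = {2, 3}
Tree: B1–B2
The largest bag has 2 vertices, giving width 1; this decomposition certifies tw(G) ≤ 1. G has an edge, so its treewidth is at least 1. Therefore the treewidth is 1.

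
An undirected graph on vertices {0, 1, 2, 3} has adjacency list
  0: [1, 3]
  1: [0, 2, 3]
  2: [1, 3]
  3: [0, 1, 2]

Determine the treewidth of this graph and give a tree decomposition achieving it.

Each bag holds 3 vertices, so the decomposition has width 2, which upper-bounds the treewidth. On the other hand G contains the 3-clique {0, 1, 3}. A clique must lie in a single bag of any decomposition, so no decomposition can have width below 2. Therefore the treewidth is 2.

Treewidth 2.
Bags: B1 = {0, 1, 3}  B2 = {1, 2, 3}
Tree: B1–B2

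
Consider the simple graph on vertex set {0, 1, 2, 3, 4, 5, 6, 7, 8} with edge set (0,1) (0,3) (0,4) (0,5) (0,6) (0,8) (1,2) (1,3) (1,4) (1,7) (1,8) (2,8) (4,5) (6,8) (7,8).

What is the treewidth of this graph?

2

A width-2 tree decomposition is:
Bags: B1 = {0, 1, 4}  B2 = {0, 1, 8}  B3 = {0, 6, 8}  B4 = {0, 4, 5}  B5 = {1, 7, 8}  B6 = {1, 2, 8}  B7 = {0, 1, 3}
Tree: B1–B2, B2–B3, B1–B4, B2–B5, B5–B6, B1–B7
Every bag has size at most 3, so the width is 3 − 1 = 2 and tw(G) ≤ 2. On the other hand G contains the 3-clique {0, 1, 8}. A clique must lie in a single bag of any decomposition, so no decomposition can have width below 2. Therefore the treewidth is 2.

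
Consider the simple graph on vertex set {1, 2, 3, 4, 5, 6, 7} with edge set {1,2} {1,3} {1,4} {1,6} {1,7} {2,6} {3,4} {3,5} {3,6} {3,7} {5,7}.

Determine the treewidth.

2

A width-2 tree decomposition is:
Bags: B1 = {1, 3, 7}  B2 = {3, 5, 7}  B3 = {1, 3, 6}  B4 = {1, 2, 6}  B5 = {1, 3, 4}
Tree: B1–B2, B1–B3, B3–B4, B3–B5
The largest bag has 3 vertices, giving width 2; this decomposition certifies tw(G) ≤ 2. Conversely, {1, 2, 6} is a clique of size 3, and the vertices of any clique must share a bag in every tree decomposition; so some bag has ≥ 3 vertices and tw(G) ≥ 2. Therefore the treewidth is 2.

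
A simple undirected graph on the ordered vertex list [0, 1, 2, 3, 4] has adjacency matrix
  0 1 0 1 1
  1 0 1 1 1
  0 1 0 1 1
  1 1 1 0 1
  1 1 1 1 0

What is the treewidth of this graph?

A width-3 tree decomposition is:
Bags: B1 = {0, 1, 3, 4}  B2 = {1, 2, 3, 4}
Tree: B1–B2
The largest bag has 4 vertices, giving width 3; this decomposition certifies tw(G) ≤ 3. For the lower bound, the 4 vertices {0, 1, 3, 4} are pairwise adjacent, and any tree decomposition puts a clique entirely inside one bag — forcing width ≥ 3. Combining the bounds, tw(G) = 3.

3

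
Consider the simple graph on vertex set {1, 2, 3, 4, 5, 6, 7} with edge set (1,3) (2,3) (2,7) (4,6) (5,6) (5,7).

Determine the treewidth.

A width-1 tree decomposition is:
Bags: B1 = {1, 3}  B2 = {2, 3}  B3 = {2, 7}  B4 = {5, 7}  B5 = {5, 6}  B6 = {4, 6}
Tree: B1–B2, B2–B3, B3–B4, B4–B5, B5–B6
The largest bag has 2 vertices, giving width 1; this decomposition certifies tw(G) ≤ 1. G has an edge, so its treewidth is at least 1. Therefore the treewidth is 1.

1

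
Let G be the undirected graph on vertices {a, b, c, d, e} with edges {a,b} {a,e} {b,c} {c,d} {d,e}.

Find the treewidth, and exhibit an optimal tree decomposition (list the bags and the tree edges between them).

Each bag holds 3 vertices, so the decomposition has width 2, which upper-bounds the treewidth. The edges b–c–d–e–a–b form a cycle, so G is not a tree and its treewidth is at least 2. Hence tw(G) = 2 exactly.

Treewidth 2.
One such decomposition:
Bags: B1 = {b, c, d}  B2 = {b, d, e}  B3 = {a, b, e}
Tree: B1–B2, B2–B3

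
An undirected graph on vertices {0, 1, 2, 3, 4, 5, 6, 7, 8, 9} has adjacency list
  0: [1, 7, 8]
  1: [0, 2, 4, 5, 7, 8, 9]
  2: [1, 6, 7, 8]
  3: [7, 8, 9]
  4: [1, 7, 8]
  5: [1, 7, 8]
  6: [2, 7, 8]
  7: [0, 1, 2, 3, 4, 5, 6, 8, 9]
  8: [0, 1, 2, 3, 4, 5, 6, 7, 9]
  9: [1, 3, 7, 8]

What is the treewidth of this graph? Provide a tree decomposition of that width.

The largest bag has 4 vertices, giving width 3; this decomposition certifies tw(G) ≤ 3. For the lower bound, the 4 vertices {0, 1, 7, 8} are pairwise adjacent, and any tree decomposition puts a clique entirely inside one bag — forcing width ≥ 3. Hence tw(G) = 3 exactly.

Treewidth 3.
One optimal decomposition is:
Bags: B1 = {1, 5, 7, 8}  B2 = {1, 7, 8, 9}  B3 = {1, 2, 7, 8}  B4 = {1, 4, 7, 8}  B5 = {2, 6, 7, 8}  B6 = {3, 7, 8, 9}  B7 = {0, 1, 7, 8}
Tree: B1–B2, B2–B3, B2–B4, B3–B5, B2–B6, B3–B7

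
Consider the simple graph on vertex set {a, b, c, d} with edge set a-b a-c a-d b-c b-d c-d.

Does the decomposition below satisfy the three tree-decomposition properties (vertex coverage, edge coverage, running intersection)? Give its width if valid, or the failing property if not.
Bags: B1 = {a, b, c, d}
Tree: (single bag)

Checking the three conditions: (i) the bags cover all of {a, b, c, d}; (ii) for each edge, some bag contains both endpoints; (iii) the bags containing any fixed vertex form a subtree. All hold, so the decomposition is valid with width 4 − 1 = 3.

Yes; width 3.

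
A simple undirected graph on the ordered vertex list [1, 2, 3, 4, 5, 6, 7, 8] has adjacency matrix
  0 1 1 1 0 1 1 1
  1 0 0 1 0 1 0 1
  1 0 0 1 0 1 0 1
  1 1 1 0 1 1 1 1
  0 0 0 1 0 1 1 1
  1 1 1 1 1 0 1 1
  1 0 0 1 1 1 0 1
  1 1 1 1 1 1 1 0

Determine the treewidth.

A width-4 tree decomposition is:
Bags: B1 = {1, 4, 6, 7, 8}  B2 = {1, 3, 4, 6, 8}  B3 = {4, 5, 6, 7, 8}  B4 = {1, 2, 4, 6, 8}
Tree: B1–B2, B1–B3, B1–B4
Every bag has size at most 5, so the width is 5 − 1 = 4 and tw(G) ≤ 4. On the other hand G contains the 5-clique {1, 2, 4, 6, 8}. A clique must lie in a single bag of any decomposition, so no decomposition can have width below 4. Therefore the treewidth is 4.

4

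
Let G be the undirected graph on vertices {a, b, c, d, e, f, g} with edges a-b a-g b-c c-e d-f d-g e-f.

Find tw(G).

A width-2 tree decomposition is:
Bags: B1 = {a, d, g}  B2 = {a, b, d}  B3 = {b, c, d}  B4 = {c, d, e}  B5 = {d, e, f}
Tree: B1–B2, B2–B3, B3–B4, B4–B5
The largest bag has 3 vertices, giving width 2; this decomposition certifies tw(G) ≤ 2. For the lower bound, G contains the cycle d–g–a–b–c–e–f–d, so G is not a forest; only forests have treewidth ≤ 1, hence tw(G) ≥ 2. The upper and lower bounds meet at 2, so that is the treewidth.

2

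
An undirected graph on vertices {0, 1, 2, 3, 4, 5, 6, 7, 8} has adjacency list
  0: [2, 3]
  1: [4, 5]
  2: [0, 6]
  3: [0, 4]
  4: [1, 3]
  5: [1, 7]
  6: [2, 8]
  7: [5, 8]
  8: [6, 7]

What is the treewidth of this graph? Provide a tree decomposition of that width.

The largest bag has 3 vertices, giving width 2; this decomposition certifies tw(G) ≤ 2. For the lower bound, G contains the cycle 5–1–4–3–0–2–6–8–7–5, so G is not a forest; only forests have treewidth ≤ 1, hence tw(G) ≥ 2. Hence tw(G) = 2 exactly.

Treewidth 2.
Bags: B1 = {1, 4, 5}  B2 = {3, 4, 5}  B3 = {0, 3, 5}  B4 = {0, 2, 5}  B5 = {2, 5, 6}  B6 = {5, 6, 8}  B7 = {5, 7, 8}
Tree: B1–B2, B2–B3, B3–B4, B4–B5, B5–B6, B6–B7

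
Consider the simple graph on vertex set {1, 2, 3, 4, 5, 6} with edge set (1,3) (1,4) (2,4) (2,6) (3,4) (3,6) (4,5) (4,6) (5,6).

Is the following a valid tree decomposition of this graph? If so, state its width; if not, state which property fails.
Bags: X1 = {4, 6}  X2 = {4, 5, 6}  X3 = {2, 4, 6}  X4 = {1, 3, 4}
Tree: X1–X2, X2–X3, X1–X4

No — edge (3,6) lies in no bag.

A tree decomposition must satisfy three properties: every vertex lies in some bag; for every edge, both endpoints lie together in some bag; and for every vertex, the bags containing it form a connected subtree. Here edge (3,6) lies in no bag, so the decomposition is invalid.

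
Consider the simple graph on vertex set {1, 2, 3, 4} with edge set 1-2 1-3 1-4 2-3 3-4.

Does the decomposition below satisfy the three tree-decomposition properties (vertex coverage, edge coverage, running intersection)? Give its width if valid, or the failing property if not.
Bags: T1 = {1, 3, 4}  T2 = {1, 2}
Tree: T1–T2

No — edge (3,2) lies in no bag.

A tree decomposition must satisfy three properties: every vertex lies in some bag; for every edge, both endpoints lie together in some bag; and for every vertex, the bags containing it form a connected subtree. Here edge (3,2) lies in no bag, so the decomposition is invalid.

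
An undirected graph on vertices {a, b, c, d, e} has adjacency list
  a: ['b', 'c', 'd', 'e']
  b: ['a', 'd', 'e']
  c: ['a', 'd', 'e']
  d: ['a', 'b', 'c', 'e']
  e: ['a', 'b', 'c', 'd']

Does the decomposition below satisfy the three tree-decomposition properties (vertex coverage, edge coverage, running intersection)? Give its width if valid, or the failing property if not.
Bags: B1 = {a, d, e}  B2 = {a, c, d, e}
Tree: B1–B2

No — vertex b appears in no bag.

A tree decomposition must satisfy three properties: every vertex lies in some bag; for every edge, both endpoints lie together in some bag; and for every vertex, the bags containing it form a connected subtree. Here vertex b appears in no bag, so the decomposition is invalid.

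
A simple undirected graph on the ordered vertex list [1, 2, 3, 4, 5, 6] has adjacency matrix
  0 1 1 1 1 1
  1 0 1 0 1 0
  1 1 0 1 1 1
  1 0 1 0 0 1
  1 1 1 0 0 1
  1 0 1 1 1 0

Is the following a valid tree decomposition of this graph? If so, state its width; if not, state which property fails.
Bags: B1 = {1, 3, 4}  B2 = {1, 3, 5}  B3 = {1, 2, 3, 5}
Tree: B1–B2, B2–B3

A tree decomposition must satisfy three properties: every vertex lies in some bag; for every edge, both endpoints lie together in some bag; and for every vertex, the bags containing it form a connected subtree. Here vertex 6 appears in no bag, so the decomposition is invalid.

No — vertex 6 appears in no bag.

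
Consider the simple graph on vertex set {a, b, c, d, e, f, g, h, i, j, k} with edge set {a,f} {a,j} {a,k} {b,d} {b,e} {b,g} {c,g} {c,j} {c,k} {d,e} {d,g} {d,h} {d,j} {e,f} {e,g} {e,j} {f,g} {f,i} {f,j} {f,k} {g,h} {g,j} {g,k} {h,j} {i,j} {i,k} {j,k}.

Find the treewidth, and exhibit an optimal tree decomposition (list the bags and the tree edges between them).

Treewidth 3.
One such decomposition:
Bags: B1 = {d, e, g, j}  B2 = {d, g, h, j}  B3 = {e, f, g, j}  B4 = {f, g, j, k}  B5 = {b, d, e, g}  B6 = {f, i, j, k}  B7 = {c, g, j, k}  B8 = {a, f, j, k}
Tree: B1–B2, B1–B3, B3–B4, B1–B5, B4–B6, B4–B7, B6–B8

Every bag has size at most 4, so the width is 4 − 1 = 3 and tw(G) ≤ 3. For the lower bound, the 4 vertices {d, e, g, j} are pairwise adjacent, and any tree decomposition puts a clique entirely inside one bag — forcing width ≥ 3. Therefore the treewidth is 3.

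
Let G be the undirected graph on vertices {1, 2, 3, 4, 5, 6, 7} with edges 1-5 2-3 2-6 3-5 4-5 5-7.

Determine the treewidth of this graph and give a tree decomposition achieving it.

Treewidth 1.
One optimal decomposition is:
Bags: B1 = {2, 3}  B2 = {2, 6}  B3 = {3, 5}  B4 = {5, 7}  B5 = {1, 5}  B6 = {4, 5}
Tree: B1–B2, B1–B3, B3–B4, B4–B5, B4–B6

The largest bag has 2 vertices, giving width 1; this decomposition certifies tw(G) ≤ 1. G has an edge, so its treewidth is at least 1. Combining the bounds, tw(G) = 1.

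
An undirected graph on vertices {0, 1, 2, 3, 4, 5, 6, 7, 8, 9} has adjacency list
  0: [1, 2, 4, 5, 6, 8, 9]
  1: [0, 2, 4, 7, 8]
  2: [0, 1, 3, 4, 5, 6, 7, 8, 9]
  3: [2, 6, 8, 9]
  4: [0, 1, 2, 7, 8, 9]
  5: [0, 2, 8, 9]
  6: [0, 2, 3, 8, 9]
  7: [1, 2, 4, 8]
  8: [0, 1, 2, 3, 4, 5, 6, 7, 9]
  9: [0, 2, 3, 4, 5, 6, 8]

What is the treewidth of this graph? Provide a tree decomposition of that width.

Every bag has size at most 5, so the width is 5 − 1 = 4 and tw(G) ≤ 4. For the lower bound, the 5 vertices {0, 1, 2, 4, 8} are pairwise adjacent, and any tree decomposition puts a clique entirely inside one bag — forcing width ≥ 4. Combining the bounds, tw(G) = 4.

Treewidth 4.
Bags: B1 = {0, 2, 5, 8, 9}  B2 = {0, 2, 6, 8, 9}  B3 = {0, 2, 4, 8, 9}  B4 = {0, 1, 2, 4, 8}  B5 = {1, 2, 4, 7, 8}  B6 = {2, 3, 6, 8, 9}
Tree: B1–B2, B1–B3, B3–B4, B4–B5, B2–B6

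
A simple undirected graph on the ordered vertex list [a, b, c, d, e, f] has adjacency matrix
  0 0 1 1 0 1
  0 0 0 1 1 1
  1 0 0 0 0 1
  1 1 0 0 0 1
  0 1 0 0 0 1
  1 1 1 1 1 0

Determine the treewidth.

2

A width-2 tree decomposition is:
Bags: B1 = {b, d, f}  B2 = {a, d, f}  B3 = {a, c, f}  B4 = {b, e, f}
Tree: B1–B2, B2–B3, B1–B4
Every bag has size at most 3, so the width is 3 − 1 = 2 and tw(G) ≤ 2. Conversely, {a, d, f} is a clique of size 3, and the vertices of any clique must share a bag in every tree decomposition; so some bag has ≥ 3 vertices and tw(G) ≥ 2. Combining the bounds, tw(G) = 2.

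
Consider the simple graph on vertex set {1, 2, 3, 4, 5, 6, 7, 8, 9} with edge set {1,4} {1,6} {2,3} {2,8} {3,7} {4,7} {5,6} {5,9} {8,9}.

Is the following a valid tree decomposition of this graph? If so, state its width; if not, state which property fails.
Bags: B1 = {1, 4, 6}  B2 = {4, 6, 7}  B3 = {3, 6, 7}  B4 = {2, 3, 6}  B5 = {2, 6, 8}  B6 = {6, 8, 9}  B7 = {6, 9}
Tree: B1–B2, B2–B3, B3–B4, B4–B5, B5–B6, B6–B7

A tree decomposition must satisfy three properties: every vertex lies in some bag; for every edge, both endpoints lie together in some bag; and for every vertex, the bags containing it form a connected subtree. Here vertex 5 appears in no bag, so the decomposition is invalid.

No — vertex 5 appears in no bag.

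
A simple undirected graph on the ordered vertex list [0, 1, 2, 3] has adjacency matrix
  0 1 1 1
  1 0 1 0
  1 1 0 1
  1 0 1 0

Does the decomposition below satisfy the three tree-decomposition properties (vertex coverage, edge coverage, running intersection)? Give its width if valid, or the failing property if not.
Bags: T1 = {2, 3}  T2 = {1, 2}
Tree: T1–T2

No — vertex 0 appears in no bag.

A tree decomposition must satisfy three properties: every vertex lies in some bag; for every edge, both endpoints lie together in some bag; and for every vertex, the bags containing it form a connected subtree. Here vertex 0 appears in no bag, so the decomposition is invalid.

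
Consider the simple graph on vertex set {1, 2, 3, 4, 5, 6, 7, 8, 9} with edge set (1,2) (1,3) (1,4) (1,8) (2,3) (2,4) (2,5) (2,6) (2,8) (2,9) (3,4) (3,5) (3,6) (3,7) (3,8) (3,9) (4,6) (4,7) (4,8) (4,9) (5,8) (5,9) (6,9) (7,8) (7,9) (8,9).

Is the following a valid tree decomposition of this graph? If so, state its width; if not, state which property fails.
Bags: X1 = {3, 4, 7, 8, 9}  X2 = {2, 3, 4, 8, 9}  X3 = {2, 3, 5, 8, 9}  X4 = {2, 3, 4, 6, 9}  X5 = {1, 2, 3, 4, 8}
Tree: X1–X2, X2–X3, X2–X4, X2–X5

Every vertex of G appears in some bag (union = {1, 2, 3, 4, 5, 6, 7, 8, 9}); every edge is covered by a bag; and for each vertex v the set of bags containing v is connected in the bag tree. The decomposition is therefore valid. The largest bag has 5 vertices, so the width is 4.

Yes; width 4.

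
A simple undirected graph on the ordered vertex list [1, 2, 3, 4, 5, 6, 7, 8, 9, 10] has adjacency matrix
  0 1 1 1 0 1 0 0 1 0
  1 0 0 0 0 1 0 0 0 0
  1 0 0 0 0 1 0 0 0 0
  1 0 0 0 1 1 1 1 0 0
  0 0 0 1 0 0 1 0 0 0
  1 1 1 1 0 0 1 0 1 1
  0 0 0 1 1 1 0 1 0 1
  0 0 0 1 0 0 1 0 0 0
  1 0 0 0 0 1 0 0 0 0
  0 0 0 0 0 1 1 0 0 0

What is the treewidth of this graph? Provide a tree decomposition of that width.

Every bag has size at most 3, so the width is 3 − 1 = 2 and tw(G) ≤ 2. On the other hand G contains the 3-clique {4, 7, 8}. A clique must lie in a single bag of any decomposition, so no decomposition can have width below 2. Combining the bounds, tw(G) = 2.

Treewidth 2.
Bags: B1 = {4, 7, 8}  B2 = {4, 6, 7}  B3 = {4, 5, 7}  B4 = {1, 4, 6}  B5 = {1, 2, 6}  B6 = {1, 3, 6}  B7 = {1, 6, 9}  B8 = {6, 7, 10}
Tree: B1–B2, B1–B3, B2–B4, B4–B5, B4–B6, B5–B7, B2–B8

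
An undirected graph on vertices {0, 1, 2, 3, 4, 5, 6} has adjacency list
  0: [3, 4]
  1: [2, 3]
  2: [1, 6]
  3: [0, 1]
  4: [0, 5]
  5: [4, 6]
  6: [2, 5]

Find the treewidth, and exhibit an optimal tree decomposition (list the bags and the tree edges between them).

Treewidth 2.
One such decomposition:
Bags: B1 = {0, 1, 3}  B2 = {0, 1, 2}  B3 = {0, 2, 6}  B4 = {0, 5, 6}  B5 = {0, 4, 5}
Tree: B1–B2, B2–B3, B3–B4, B4–B5

Each bag holds 3 vertices, so the decomposition has width 2, which upper-bounds the treewidth. For the lower bound, G contains the cycle 0–3–1–2–6–5–4–0, so G is not a forest; only forests have treewidth ≤ 1, hence tw(G) ≥ 2. Combining the bounds, tw(G) = 2.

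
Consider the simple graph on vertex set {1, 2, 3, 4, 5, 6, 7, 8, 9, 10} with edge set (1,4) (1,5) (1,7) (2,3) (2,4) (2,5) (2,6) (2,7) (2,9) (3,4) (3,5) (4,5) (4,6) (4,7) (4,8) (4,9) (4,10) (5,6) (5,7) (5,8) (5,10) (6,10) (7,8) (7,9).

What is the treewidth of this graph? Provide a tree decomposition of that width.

Treewidth 3.
One optimal decomposition is:
Bags: B1 = {2, 4, 5, 7}  B2 = {4, 5, 7, 8}  B3 = {2, 4, 7, 9}  B4 = {2, 4, 5, 6}  B5 = {1, 4, 5, 7}  B6 = {2, 3, 4, 5}  B7 = {4, 5, 6, 10}
Tree: B1–B2, B1–B3, B1–B4, B2–B5, B4–B6, B4–B7

Every bag has size at most 4, so the width is 4 − 1 = 3 and tw(G) ≤ 3. For the lower bound, the 4 vertices {2, 4, 7, 9} are pairwise adjacent, and any tree decomposition puts a clique entirely inside one bag — forcing width ≥ 3. The upper and lower bounds meet at 3, so that is the treewidth.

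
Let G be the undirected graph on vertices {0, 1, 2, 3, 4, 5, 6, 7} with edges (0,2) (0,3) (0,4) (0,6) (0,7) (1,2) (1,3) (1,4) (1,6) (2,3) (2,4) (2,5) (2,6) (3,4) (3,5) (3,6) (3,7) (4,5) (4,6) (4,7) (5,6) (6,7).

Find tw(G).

A width-4 tree decomposition is:
Bags: B1 = {0, 2, 3, 4, 6}  B2 = {1, 2, 3, 4, 6}  B3 = {2, 3, 4, 5, 6}  B4 = {0, 3, 4, 6, 7}
Tree: B1–B2, B2–B3, B1–B4
The largest bag has 5 vertices, giving width 4; this decomposition certifies tw(G) ≤ 4. On the other hand G contains the 5-clique {0, 2, 3, 4, 6}. A clique must lie in a single bag of any decomposition, so no decomposition can have width below 4. Therefore the treewidth is 4.

4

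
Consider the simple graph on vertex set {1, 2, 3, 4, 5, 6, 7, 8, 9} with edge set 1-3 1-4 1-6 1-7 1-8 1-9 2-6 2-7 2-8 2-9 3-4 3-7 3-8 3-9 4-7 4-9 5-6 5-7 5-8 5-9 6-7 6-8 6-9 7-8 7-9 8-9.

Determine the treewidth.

A width-4 tree decomposition is:
Bags: B1 = {1, 3, 4, 7, 9}  B2 = {1, 3, 7, 8, 9}  B3 = {1, 6, 7, 8, 9}  B4 = {5, 6, 7, 8, 9}  B5 = {2, 6, 7, 8, 9}
Tree: B1–B2, B2–B3, B3–B4, B4–B5
Each bag holds 5 vertices, so the decomposition has width 4, which upper-bounds the treewidth. On the other hand G contains the 5-clique {1, 3, 7, 8, 9}. A clique must lie in a single bag of any decomposition, so no decomposition can have width below 4. Therefore the treewidth is 4.

4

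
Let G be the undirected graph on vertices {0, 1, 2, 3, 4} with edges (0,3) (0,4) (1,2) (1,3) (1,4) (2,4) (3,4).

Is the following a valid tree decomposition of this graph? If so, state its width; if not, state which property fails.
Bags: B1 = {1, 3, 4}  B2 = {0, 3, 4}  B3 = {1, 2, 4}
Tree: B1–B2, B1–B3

Yes; width 2.

Vertex coverage: the bags together contain {0, 1, 2, 3, 4}, the full vertex set. Edge coverage: each edge of G has both endpoints in at least one bag. Running intersection: for every vertex, the bags containing it form a connected subtree. All three properties hold, so this is a valid tree decomposition of width max|bag| − 1 = 2, and hence tw(G) ≤ 2.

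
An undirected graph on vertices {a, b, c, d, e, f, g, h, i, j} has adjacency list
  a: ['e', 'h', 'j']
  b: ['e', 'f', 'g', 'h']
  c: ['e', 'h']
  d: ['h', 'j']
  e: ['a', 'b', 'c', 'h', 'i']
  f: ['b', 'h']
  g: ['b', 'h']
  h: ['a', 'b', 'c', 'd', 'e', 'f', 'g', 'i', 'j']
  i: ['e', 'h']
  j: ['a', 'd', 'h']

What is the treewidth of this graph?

2

A width-2 tree decomposition is:
Bags: B1 = {b, g, h}  B2 = {b, e, h}  B3 = {a, e, h}  B4 = {a, h, j}  B5 = {e, h, i}  B6 = {d, h, j}  B7 = {b, f, h}  B8 = {c, e, h}
Tree: B1–B2, B2–B3, B3–B4, B3–B5, B4–B6, B2–B7, B2–B8
Each bag holds 3 vertices, so the decomposition has width 2, which upper-bounds the treewidth. For the lower bound, the 3 vertices {d, h, j} are pairwise adjacent, and any tree decomposition puts a clique entirely inside one bag — forcing width ≥ 2. Combining the bounds, tw(G) = 2.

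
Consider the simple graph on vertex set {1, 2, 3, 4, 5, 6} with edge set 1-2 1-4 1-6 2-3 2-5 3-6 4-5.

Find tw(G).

A width-2 tree decomposition is:
Bags: B1 = {2, 4, 5}  B2 = {1, 2, 4}  B3 = {1, 2, 3}  B4 = {1, 3, 6}
Tree: B1–B2, B2–B3, B3–B4
Each bag holds 3 vertices, so the decomposition has width 2, which upper-bounds the treewidth. The edges 5–4–1–2–5 form a cycle, so G is not a tree and its treewidth is at least 2. The upper and lower bounds meet at 2, so that is the treewidth.

2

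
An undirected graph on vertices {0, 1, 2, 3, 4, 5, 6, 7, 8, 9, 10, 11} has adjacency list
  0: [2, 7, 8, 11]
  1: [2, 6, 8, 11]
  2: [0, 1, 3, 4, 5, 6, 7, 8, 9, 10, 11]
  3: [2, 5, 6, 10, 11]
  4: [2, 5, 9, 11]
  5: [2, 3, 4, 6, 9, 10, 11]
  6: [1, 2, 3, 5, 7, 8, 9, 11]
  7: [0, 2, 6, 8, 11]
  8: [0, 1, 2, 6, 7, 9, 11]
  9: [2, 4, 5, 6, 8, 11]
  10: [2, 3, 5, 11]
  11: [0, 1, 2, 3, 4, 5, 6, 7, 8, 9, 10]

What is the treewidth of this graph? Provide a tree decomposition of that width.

Treewidth 4.
One optimal decomposition is:
Bags: B1 = {2, 6, 8, 9, 11}  B2 = {1, 2, 6, 8, 11}  B3 = {2, 5, 6, 9, 11}  B4 = {2, 3, 5, 6, 11}  B5 = {2, 3, 5, 10, 11}  B6 = {2, 6, 7, 8, 11}  B7 = {2, 4, 5, 9, 11}  B8 = {0, 2, 7, 8, 11}
Tree: B1–B2, B1–B3, B3–B4, B4–B5, B1–B6, B3–B7, B6–B8

The largest bag has 5 vertices, giving width 4; this decomposition certifies tw(G) ≤ 4. For the lower bound, the 5 vertices {0, 2, 7, 8, 11} are pairwise adjacent, and any tree decomposition puts a clique entirely inside one bag — forcing width ≥ 4. Therefore the treewidth is 4.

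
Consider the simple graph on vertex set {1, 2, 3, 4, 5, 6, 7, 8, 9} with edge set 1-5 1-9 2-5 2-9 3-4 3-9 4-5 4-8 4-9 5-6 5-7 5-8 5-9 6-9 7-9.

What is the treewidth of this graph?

A width-2 tree decomposition is:
Bags: B1 = {4, 5, 8}  B2 = {4, 5, 9}  B3 = {5, 7, 9}  B4 = {3, 4, 9}  B5 = {5, 6, 9}  B6 = {1, 5, 9}  B7 = {2, 5, 9}
Tree: B1–B2, B2–B3, B2–B4, B2–B5, B2–B6, B6–B7
The largest bag has 3 vertices, giving width 2; this decomposition certifies tw(G) ≤ 2. On the other hand G contains the 3-clique {3, 4, 9}. A clique must lie in a single bag of any decomposition, so no decomposition can have width below 2. Combining the bounds, tw(G) = 2.

2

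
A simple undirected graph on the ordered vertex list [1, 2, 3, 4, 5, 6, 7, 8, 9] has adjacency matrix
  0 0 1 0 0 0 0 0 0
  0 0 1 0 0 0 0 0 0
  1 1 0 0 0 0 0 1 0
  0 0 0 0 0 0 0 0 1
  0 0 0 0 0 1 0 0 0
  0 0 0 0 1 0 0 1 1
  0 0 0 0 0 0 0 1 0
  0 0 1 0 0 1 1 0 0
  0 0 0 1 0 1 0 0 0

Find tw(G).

A width-1 tree decomposition is:
Bags: B1 = {6, 8}  B2 = {3, 8}  B3 = {6, 9}  B4 = {1, 3}  B5 = {4, 9}  B6 = {7, 8}  B7 = {5, 6}  B8 = {2, 3}
Tree: B1–B2, B1–B3, B2–B4, B3–B5, B1–B6, B1–B7, B4–B8
Every bag has size at most 2, so the width is 2 − 1 = 1 and tw(G) ≤ 1. Any graph with an edge has treewidth ≥ 1, and G has the edge 8–6. Hence tw(G) = 1 exactly.

1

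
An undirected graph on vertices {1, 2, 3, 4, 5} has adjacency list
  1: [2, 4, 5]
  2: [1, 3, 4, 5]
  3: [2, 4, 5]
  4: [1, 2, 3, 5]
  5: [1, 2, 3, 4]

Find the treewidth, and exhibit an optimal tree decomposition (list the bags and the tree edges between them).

Treewidth 3.
One such decomposition:
Bags: B1 = {1, 2, 4, 5}  B2 = {2, 3, 4, 5}
Tree: B1–B2

Each bag holds 4 vertices, so the decomposition has width 3, which upper-bounds the treewidth. Conversely, {1, 2, 4, 5} is a clique of size 4, and the vertices of any clique must share a bag in every tree decomposition; so some bag has ≥ 4 vertices and tw(G) ≥ 3. Therefore the treewidth is 3.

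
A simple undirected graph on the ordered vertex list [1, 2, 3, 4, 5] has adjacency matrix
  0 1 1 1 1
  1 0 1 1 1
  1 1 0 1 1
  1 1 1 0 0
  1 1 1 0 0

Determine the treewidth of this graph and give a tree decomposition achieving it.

Each bag holds 4 vertices, so the decomposition has width 3, which upper-bounds the treewidth. On the other hand G contains the 4-clique {1, 2, 3, 4}. A clique must lie in a single bag of any decomposition, so no decomposition can have width below 3. Hence tw(G) = 3 exactly.

Treewidth 3.
One optimal decomposition is:
Bags: B1 = {1, 2, 3, 4}  B2 = {1, 2, 3, 5}
Tree: B1–B2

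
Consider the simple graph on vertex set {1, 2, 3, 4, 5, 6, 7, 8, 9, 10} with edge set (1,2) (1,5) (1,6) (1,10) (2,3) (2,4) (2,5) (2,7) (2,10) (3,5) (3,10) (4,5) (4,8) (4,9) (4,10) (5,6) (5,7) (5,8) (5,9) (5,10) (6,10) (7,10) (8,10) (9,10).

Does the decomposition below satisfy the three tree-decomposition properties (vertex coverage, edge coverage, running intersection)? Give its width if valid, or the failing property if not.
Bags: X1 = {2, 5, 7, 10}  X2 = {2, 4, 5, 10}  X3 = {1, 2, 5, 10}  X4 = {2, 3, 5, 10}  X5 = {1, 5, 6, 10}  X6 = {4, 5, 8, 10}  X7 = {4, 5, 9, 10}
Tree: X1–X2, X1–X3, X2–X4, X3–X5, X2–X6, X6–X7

Checking the three conditions: (i) the bags cover all of {1, 2, 3, 4, 5, 6, 7, 8, 9, 10}; (ii) for each edge, some bag contains both endpoints; (iii) the bags containing any fixed vertex form a subtree. All hold, so the decomposition is valid with width 4 − 1 = 3.

Yes; width 3.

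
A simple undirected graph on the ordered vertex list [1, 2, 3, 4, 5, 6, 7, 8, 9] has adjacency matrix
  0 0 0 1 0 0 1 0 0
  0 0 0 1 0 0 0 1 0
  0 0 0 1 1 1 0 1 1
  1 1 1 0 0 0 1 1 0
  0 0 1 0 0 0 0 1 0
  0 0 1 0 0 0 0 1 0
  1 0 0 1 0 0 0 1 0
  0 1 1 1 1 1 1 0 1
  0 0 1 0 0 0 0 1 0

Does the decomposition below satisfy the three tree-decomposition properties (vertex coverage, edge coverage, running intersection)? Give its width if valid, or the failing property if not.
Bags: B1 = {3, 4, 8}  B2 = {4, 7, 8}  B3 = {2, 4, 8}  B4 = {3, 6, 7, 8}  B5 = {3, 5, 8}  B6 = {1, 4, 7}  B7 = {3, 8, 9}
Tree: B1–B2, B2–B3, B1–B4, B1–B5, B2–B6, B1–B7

No — bags containing vertex 7 are not connected in the tree.

A tree decomposition must satisfy three properties: every vertex lies in some bag; for every edge, both endpoints lie together in some bag; and for every vertex, the bags containing it form a connected subtree. Here bags containing vertex 7 are not connected in the tree, so the decomposition is invalid.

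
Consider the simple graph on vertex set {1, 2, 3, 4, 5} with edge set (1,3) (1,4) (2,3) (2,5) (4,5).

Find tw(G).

A width-2 tree decomposition is:
Bags: B1 = {1, 2, 3}  B2 = {1, 2, 4}  B3 = {2, 4, 5}
Tree: B1–B2, B2–B3
Every bag has size at most 3, so the width is 3 − 1 = 2 and tw(G) ≤ 2. For the lower bound, G contains the cycle 2–3–1–4–5–2, so G is not a forest; only forests have treewidth ≤ 1, hence tw(G) ≥ 2. Combining the bounds, tw(G) = 2.

2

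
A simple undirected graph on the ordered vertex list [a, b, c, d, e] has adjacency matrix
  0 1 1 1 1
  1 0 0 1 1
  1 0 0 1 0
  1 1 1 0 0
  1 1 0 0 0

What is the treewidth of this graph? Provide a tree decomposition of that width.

Each bag holds 3 vertices, so the decomposition has width 2, which upper-bounds the treewidth. For the lower bound, the 3 vertices {a, c, d} are pairwise adjacent, and any tree decomposition puts a clique entirely inside one bag — forcing width ≥ 2. Therefore the treewidth is 2.

Treewidth 2.
One optimal decomposition is:
Bags: B1 = {a, b, d}  B2 = {a, b, e}  B3 = {a, c, d}
Tree: B1–B2, B1–B3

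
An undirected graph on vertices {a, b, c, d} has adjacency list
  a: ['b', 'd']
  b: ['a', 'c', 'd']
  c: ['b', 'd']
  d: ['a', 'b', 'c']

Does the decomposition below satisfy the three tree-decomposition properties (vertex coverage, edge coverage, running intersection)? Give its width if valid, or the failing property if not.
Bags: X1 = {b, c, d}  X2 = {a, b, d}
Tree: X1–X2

Checking the three conditions: (i) the bags cover all of {a, b, c, d}; (ii) for each edge, some bag contains both endpoints; (iii) the bags containing any fixed vertex form a subtree. All hold, so the decomposition is valid with width 3 − 1 = 2.

Yes; width 2.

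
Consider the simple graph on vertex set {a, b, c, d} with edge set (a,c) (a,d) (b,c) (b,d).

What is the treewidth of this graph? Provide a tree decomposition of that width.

Treewidth 2.
One such decomposition:
Bags: B1 = {a, b, c}  B2 = {a, b, d}
Tree: B1–B2

Every bag has size at most 3, so the width is 3 − 1 = 2 and tw(G) ≤ 2. Since a–c–b–d–a is a cycle in G, G is not acyclic. Forests are exactly the graphs of treewidth ≤ 1, so tw(G) ≥ 2. Therefore the treewidth is 2.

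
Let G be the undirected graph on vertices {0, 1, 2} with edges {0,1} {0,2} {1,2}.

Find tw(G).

2

A width-2 tree decomposition is:
Bags: B1 = {0, 1, 2}
Tree: (single bag)
A single bag containing all 3 vertices is trivially a valid decomposition of width 2. For the lower bound, the 3 vertices {0, 1, 2} are pairwise adjacent, and any tree decomposition puts a clique entirely inside one bag — forcing width ≥ 2. Therefore the treewidth is 2.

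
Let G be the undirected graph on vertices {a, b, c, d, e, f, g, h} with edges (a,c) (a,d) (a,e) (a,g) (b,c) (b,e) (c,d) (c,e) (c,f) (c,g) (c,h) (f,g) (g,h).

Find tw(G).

A width-2 tree decomposition is:
Bags: B1 = {a, c, g}  B2 = {c, f, g}  B3 = {a, c, d}  B4 = {a, c, e}  B5 = {c, g, h}  B6 = {b, c, e}
Tree: B1–B2, B1–B3, B3–B4, B1–B5, B4–B6
Every bag has size at most 3, so the width is 3 − 1 = 2 and tw(G) ≤ 2. For the lower bound, the 3 vertices {a, c, d} are pairwise adjacent, and any tree decomposition puts a clique entirely inside one bag — forcing width ≥ 2. The upper and lower bounds meet at 2, so that is the treewidth.

2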